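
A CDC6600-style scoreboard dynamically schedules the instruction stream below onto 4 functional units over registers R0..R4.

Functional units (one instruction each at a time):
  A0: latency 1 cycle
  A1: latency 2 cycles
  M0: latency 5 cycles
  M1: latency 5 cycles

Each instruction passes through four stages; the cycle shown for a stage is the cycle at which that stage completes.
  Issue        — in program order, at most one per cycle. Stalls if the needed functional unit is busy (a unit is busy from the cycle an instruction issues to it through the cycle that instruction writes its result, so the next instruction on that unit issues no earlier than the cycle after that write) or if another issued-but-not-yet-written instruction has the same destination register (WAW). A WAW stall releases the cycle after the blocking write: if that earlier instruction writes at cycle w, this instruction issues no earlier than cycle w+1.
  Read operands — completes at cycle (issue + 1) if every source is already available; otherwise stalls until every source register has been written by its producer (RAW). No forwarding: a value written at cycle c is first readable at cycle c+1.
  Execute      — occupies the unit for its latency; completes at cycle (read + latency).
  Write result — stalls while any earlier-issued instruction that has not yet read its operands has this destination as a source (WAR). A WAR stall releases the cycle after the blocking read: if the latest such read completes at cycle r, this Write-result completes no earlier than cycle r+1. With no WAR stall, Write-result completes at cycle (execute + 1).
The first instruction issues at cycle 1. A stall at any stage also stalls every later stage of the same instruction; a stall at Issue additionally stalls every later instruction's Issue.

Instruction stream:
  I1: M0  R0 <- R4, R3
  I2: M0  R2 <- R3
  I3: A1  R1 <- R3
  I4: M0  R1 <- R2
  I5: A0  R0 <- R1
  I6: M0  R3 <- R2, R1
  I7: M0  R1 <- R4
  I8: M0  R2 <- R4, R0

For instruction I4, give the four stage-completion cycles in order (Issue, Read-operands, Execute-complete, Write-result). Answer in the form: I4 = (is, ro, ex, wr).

I1 -> (1, 2, 7, 8)
I2 -> (9, 10, 15, 16)  // struct: M0 busy until I1 writes@8
I3 -> (10, 11, 13, 14)
I4 -> (17, 18, 23, 24)  // struct: M0 busy until I2 writes@16
I5 -> (18, 25, 26, 27)  // RAW R1: wait I4 write@24
I6 -> (25, 26, 31, 32)  // struct: M0 busy until I4 writes@24
I7 -> (33, 34, 39, 40)  // struct: M0 busy until I6 writes@32
I8 -> (41, 42, 47, 48)  // struct: M0 busy until I7 writes@40

I4 = (17, 18, 23, 24)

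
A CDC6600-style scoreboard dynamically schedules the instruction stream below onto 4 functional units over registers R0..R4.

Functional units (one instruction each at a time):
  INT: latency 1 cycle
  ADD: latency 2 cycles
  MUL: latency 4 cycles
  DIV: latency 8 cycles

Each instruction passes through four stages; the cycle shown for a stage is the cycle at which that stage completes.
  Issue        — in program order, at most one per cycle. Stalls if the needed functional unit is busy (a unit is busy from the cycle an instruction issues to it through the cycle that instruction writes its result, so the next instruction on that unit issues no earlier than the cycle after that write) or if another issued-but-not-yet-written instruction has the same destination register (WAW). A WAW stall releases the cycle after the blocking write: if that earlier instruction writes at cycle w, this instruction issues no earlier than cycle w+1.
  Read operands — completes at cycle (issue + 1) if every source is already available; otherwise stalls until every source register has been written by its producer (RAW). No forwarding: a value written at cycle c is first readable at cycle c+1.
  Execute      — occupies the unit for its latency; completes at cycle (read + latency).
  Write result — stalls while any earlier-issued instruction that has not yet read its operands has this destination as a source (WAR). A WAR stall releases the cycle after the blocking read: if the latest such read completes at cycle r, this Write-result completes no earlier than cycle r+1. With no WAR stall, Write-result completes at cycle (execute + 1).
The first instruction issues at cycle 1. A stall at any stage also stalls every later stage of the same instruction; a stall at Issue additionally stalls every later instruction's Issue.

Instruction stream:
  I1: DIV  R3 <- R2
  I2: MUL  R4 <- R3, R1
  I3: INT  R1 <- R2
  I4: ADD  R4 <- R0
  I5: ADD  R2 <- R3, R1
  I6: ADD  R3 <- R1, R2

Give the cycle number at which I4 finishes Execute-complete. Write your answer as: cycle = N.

cycle = 21

cycle 1: I1→DIV
cycle 2: I1 RO, I2→MUL
cycle 3: I3→INT
cycle 4: I3 RO
cycle 5: I3 EX
cycle 10: I1 EX
cycle 11: I1 WR R3
cycle 12: I2 RO
cycle 13: I3 WR R1
cycle 16: I2 EX
cycle 17: I2 WR R4
cycle 18: I4→ADD
cycle 19: I4 RO
cycle 21: I4 EX
cycle 22: I4 WR R4
cycle 23: I5→ADD
cycle 24: I5 RO
cycle 26: I5 EX
cycle 27: I5 WR R2
cycle 28: I6→ADD
cycle 29: I6 RO
cycle 31: I6 EX
cycle 32: I6 WR R3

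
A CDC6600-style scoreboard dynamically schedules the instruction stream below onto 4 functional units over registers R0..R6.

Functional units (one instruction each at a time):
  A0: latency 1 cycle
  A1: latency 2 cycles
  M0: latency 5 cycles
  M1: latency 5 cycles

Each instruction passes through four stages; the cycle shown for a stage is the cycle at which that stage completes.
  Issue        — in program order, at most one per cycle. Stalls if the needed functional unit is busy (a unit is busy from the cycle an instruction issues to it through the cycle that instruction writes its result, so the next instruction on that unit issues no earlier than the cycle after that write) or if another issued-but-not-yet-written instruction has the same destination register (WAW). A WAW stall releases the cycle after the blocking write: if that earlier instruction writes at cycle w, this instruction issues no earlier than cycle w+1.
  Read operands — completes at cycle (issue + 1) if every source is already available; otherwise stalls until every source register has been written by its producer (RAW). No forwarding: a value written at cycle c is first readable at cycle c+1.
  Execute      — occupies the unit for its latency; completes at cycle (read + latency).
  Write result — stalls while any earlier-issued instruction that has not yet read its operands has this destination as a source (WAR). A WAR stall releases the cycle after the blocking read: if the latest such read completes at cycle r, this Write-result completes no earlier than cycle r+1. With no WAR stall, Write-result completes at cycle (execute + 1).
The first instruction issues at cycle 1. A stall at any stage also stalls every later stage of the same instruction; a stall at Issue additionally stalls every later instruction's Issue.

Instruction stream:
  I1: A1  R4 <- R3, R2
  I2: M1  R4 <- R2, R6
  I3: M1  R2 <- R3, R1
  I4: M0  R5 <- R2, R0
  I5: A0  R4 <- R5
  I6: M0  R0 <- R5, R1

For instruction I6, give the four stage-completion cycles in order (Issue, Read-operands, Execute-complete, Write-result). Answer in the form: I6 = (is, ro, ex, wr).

I6 = (29, 30, 35, 36)

cycle 1: issue I1 (A1)
cycle 2: I1 read-ops
cycle 4: I1 finished on A1
cycle 5: I1→R4
cycle 6: issue I2 (M1)
cycle 7: I2 read-ops
cycle 12: I2 finished on M1
cycle 13: I2→R4
cycle 14: issue I3 (M1)
cycle 15: I3 read-ops, issue I4 (M0)
cycle 16: issue I5 (A0)
cycle 20: I3 finished on M1
cycle 21: I3→R2
cycle 22: I4 read-ops
cycle 27: I4 finished on M0
cycle 28: I4→R5
cycle 29: I5 read-ops, issue I6 (M0)
cycle 30: I5 finished on A0, I6 read-ops
cycle 31: I5→R4
cycle 35: I6 finished on M0
cycle 36: I6→R0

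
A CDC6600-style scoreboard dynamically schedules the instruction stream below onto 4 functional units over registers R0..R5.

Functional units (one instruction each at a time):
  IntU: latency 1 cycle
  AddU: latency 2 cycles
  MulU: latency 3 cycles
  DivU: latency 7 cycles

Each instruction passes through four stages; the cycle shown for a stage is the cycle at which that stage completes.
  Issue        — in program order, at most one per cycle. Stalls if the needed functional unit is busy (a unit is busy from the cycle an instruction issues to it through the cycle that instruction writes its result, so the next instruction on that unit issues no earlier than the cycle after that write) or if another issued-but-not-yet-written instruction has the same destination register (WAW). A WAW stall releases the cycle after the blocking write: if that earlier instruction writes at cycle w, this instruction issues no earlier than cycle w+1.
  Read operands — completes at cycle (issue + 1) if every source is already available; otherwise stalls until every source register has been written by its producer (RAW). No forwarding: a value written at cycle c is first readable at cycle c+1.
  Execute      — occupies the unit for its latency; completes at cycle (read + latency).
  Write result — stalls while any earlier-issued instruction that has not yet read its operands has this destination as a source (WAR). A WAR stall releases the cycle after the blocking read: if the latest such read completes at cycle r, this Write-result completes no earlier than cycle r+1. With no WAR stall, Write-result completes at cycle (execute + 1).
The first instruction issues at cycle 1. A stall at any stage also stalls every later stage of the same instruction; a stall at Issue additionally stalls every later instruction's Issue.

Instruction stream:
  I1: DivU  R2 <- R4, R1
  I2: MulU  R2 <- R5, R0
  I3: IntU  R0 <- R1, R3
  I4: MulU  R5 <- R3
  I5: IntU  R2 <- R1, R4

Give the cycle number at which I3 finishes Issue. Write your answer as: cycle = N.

[1] I1 dispatched to DivU
[2] I1 operands ready
[9] I1 complete
[10] R2←I1
[11] I2 dispatched to MulU
[12] I2 operands ready; I3 dispatched to IntU
[13] I3 operands ready
[14] I3 complete
[15] I2 complete; R0←I3
[16] R2←I2
[17] I4 dispatched to MulU
[18] I4 operands ready; I5 dispatched to IntU
[19] I5 operands ready
[20] I5 complete
[21] I4 complete; R2←I5
[22] R5←I4

cycle = 12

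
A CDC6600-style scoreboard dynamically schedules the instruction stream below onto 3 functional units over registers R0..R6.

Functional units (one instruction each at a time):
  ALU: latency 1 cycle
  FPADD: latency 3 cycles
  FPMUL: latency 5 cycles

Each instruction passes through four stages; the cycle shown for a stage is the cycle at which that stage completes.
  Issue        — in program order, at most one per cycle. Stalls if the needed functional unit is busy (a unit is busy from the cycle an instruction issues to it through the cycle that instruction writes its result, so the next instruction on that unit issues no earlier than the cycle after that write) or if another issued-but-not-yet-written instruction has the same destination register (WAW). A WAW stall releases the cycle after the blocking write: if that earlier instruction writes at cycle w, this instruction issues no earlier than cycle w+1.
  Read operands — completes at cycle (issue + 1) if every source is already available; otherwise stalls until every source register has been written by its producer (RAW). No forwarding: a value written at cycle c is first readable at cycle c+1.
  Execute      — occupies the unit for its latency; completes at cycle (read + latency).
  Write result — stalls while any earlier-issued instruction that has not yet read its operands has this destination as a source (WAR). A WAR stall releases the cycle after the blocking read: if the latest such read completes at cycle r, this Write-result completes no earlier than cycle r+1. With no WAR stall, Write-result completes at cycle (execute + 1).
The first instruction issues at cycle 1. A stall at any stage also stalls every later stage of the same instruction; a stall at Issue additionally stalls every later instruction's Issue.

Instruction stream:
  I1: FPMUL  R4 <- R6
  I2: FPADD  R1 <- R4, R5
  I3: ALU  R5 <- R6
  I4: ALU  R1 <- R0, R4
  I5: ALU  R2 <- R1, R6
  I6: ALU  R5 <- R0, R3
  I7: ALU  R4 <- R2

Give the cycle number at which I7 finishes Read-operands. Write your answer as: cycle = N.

1) issue 1, read 2, done 7, write 8
2) issue 2, read 9, done 12, write 13  <RAW R4: wait I1 write@8>
3) issue 3, read 4, done 5, write 10  <WAR R5: wait I2 read@9>
4) issue 14, read 15, done 16, write 17  <WAW R1: wait I2 write@13>
5) issue 18, read 19, done 20, write 21  <struct: ALU busy until I4 writes@17>
6) issue 22, read 23, done 24, write 25  <struct: ALU busy until I5 writes@21>
7) issue 26, read 27, done 28, write 29  <struct: ALU busy until I6 writes@25>

cycle = 27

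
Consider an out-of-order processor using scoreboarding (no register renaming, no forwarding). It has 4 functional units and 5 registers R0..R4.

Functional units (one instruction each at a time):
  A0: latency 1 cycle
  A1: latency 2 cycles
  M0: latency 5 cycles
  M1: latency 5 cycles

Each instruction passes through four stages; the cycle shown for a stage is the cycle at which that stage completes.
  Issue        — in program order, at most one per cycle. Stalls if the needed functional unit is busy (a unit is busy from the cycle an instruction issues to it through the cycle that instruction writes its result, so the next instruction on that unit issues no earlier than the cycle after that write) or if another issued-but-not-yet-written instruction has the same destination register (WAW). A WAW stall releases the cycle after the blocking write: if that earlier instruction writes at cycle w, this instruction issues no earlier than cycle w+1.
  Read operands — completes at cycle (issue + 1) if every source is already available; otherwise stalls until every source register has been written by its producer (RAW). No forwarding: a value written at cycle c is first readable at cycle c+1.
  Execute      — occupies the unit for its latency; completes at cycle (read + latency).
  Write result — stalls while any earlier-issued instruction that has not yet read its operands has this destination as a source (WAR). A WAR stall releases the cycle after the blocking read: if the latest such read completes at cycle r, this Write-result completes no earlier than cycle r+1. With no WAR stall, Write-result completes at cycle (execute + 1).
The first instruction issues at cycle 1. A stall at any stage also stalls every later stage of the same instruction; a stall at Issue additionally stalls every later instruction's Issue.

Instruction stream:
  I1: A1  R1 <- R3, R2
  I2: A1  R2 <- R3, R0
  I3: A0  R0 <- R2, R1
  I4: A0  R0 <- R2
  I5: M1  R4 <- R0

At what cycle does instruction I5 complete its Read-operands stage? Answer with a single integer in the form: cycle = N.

I1 -> (1, 2, 4, 5)
I2 -> (6, 7, 9, 10)  // struct: A1 busy until I1 writes@5
I3 -> (7, 11, 12, 13)  // RAW R2: wait I2 write@10
I4 -> (14, 15, 16, 17)  // struct: A0 busy until I3 writes@13
I5 -> (15, 18, 23, 24)  // RAW R0: wait I4 write@17

cycle = 18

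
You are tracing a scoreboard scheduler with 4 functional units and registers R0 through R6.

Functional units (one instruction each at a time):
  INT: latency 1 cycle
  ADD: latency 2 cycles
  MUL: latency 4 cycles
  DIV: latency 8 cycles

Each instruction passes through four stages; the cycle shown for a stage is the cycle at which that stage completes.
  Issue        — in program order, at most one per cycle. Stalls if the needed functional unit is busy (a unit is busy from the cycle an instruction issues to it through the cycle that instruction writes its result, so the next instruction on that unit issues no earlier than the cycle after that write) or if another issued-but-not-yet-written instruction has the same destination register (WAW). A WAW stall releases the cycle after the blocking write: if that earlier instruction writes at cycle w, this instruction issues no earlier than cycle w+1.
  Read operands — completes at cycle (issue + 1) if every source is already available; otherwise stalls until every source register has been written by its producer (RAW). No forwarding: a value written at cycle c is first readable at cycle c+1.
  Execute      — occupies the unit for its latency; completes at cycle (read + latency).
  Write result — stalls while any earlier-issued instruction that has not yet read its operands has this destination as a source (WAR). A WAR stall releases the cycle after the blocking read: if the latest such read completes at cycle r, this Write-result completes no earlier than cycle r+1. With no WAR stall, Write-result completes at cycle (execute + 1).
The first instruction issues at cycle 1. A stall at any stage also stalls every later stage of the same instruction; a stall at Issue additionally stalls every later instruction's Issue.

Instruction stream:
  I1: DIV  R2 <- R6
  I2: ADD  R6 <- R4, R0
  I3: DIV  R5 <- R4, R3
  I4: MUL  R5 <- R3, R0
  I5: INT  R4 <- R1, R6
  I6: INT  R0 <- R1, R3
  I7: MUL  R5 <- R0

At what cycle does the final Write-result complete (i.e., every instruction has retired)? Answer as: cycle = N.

cycle = 37

cycle 1: issue I1 (DIV)
cycle 2: I1 read-ops | issue I2 (ADD)
cycle 3: I2 read-ops
cycle 5: I2 finished on ADD
cycle 6: I2→R6
cycle 10: I1 finished on DIV
cycle 11: I1→R2
cycle 12: issue I3 (DIV)
cycle 13: I3 read-ops
cycle 21: I3 finished on DIV
cycle 22: I3→R5
cycle 23: issue I4 (MUL)
cycle 24: I4 read-ops | issue I5 (INT)
cycle 25: I5 read-ops
cycle 26: I5 finished on INT
cycle 27: I5→R4
cycle 28: I4 finished on MUL | issue I6 (INT)
cycle 29: I4→R5 | I6 read-ops
cycle 30: I6 finished on INT | issue I7 (MUL)
cycle 31: I6→R0
cycle 32: I7 read-ops
cycle 36: I7 finished on MUL
cycle 37: I7→R5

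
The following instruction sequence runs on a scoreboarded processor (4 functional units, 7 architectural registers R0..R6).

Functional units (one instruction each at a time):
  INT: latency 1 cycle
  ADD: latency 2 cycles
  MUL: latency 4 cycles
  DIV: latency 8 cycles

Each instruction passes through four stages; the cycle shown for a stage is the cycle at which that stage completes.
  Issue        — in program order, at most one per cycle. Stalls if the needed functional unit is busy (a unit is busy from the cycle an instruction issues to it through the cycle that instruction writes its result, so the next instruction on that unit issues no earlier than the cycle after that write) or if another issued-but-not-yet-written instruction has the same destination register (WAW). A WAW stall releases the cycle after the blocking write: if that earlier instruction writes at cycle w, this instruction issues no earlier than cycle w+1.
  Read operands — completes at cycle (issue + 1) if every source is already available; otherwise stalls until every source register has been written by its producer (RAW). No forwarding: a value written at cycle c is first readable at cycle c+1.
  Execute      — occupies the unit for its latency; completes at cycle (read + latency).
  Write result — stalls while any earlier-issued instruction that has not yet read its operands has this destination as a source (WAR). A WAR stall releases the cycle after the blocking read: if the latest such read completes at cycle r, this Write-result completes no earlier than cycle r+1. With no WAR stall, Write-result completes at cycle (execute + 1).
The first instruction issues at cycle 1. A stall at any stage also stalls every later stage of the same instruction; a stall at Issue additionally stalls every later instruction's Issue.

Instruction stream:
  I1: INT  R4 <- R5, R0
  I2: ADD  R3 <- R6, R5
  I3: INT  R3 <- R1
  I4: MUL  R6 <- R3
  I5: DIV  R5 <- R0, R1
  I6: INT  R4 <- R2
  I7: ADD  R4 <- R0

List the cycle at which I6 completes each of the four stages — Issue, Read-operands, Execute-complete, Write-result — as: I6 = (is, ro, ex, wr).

t=1  issue I1 (INT)
t=2  I1 read-ops; issue I2 (ADD)
t=3  I1 finished on INT; I2 read-ops
t=4  I1→R4
t=5  I2 finished on ADD
t=6  I2→R3
t=7  issue I3 (INT)
t=8  I3 read-ops; issue I4 (MUL)
t=9  I3 finished on INT; issue I5 (DIV)
t=10  I3→R3; I5 read-ops
t=11  I4 read-ops; issue I6 (INT)
t=12  I6 read-ops
t=13  I6 finished on INT
t=14  I6→R4
t=15  I4 finished on MUL; issue I7 (ADD)
t=16  I4→R6; I7 read-ops
t=18  I5 finished on DIV; I7 finished on ADD
t=19  I5→R5; I7→R4

I6 = (11, 12, 13, 14)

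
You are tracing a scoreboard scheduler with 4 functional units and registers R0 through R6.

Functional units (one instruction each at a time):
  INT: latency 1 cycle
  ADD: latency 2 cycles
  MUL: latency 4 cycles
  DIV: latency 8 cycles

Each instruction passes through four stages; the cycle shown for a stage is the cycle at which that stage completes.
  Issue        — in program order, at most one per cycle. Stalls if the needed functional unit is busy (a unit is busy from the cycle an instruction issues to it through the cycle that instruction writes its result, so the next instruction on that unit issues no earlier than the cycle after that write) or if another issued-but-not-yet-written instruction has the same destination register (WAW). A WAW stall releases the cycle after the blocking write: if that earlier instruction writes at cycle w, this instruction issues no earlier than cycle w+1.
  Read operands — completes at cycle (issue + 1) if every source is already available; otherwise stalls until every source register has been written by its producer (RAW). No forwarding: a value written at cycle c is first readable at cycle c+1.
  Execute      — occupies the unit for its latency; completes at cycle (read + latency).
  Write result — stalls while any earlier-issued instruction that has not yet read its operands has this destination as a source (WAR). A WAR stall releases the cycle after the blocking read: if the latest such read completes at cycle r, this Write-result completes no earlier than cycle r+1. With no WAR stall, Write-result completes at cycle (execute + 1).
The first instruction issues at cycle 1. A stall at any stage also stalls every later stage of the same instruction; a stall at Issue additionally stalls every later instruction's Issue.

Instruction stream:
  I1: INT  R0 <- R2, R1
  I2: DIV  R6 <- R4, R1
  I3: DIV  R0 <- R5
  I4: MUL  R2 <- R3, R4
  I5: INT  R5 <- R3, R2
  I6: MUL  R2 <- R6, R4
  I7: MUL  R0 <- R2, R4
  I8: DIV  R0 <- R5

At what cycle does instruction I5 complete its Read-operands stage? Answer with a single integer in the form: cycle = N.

  I1 | 1 | 2 | 3 | 4
  I2 | 2 | 3 | 11 | 12
  I3 | 13 | 14 | 22 | 23   struct: DIV busy until I2 writes@12
  I4 | 14 | 15 | 19 | 20
  I5 | 15 | 21 | 22 | 23   RAW R2: wait I4 write@20
  I6 | 21 | 22 | 26 | 27   struct: MUL busy until I4 writes@20
  I7 | 28 | 29 | 33 | 34   struct: MUL busy until I6 writes@27
  I8 | 35 | 36 | 44 | 45   WAW R0: wait I7 write@34

cycle = 21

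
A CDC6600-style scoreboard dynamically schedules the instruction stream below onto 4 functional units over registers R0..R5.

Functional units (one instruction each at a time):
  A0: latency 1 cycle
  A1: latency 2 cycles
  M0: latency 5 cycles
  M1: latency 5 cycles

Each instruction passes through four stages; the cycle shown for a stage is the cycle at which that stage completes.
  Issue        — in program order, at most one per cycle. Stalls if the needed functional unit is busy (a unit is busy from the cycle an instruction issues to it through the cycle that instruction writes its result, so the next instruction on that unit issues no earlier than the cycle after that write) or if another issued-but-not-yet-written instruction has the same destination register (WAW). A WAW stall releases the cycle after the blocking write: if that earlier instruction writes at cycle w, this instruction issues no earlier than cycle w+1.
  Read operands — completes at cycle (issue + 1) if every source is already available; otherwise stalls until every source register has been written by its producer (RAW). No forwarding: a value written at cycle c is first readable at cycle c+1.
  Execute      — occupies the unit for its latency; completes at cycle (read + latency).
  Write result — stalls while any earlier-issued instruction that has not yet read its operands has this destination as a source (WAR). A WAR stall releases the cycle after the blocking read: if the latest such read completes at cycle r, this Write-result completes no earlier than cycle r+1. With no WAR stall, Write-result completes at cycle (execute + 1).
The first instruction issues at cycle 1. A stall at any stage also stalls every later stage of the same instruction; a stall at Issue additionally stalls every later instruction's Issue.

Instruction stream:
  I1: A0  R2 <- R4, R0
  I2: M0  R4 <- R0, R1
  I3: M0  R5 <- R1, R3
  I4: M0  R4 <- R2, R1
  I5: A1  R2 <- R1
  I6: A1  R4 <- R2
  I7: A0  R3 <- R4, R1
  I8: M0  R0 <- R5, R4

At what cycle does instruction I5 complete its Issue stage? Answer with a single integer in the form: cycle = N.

I1  is:1  ro:2  ex:3  wr:4
I2  is:2  ro:3  ex:8  wr:9
I3  is:10  ro:11  ex:16  wr:17  — struct: M0 busy until I2 writes@9
I4  is:18  ro:19  ex:24  wr:25  — struct: M0 busy until I3 writes@17
I5  is:19  ro:20  ex:22  wr:23
I6  is:26  ro:27  ex:29  wr:30  — WAW R4: wait I4 write@25
I7  is:27  ro:31  ex:32  wr:33  — RAW R4: wait I6 write@30
I8  is:28  ro:31  ex:36  wr:37  — RAW R4: wait I6 write@30

cycle = 19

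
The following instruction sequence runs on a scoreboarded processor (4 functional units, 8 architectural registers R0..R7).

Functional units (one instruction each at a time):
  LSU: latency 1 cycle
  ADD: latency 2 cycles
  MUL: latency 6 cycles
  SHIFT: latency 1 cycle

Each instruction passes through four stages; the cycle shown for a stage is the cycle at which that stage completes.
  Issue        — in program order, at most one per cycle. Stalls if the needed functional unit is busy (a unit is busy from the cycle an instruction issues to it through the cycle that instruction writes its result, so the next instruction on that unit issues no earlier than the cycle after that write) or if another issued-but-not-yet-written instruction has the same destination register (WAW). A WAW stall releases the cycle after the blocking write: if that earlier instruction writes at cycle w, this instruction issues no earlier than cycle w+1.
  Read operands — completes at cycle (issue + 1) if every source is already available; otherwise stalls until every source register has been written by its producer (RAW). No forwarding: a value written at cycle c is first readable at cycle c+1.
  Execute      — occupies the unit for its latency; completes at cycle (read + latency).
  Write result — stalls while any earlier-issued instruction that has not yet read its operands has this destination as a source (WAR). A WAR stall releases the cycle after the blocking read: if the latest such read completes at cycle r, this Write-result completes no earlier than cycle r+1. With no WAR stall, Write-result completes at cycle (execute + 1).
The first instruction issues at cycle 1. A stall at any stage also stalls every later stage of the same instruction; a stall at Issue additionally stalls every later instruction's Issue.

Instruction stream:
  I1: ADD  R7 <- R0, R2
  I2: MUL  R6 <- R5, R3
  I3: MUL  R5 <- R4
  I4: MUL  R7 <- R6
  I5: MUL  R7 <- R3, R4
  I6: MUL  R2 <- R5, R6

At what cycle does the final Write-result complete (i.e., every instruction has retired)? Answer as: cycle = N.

t=1  I1 issues→ADD
t=2  I1 reads, I2 issues→MUL
t=3  I2 reads
t=4  I1 exec-done
t=5  I1 writes R7
t=9  I2 exec-done
t=10  I2 writes R6
t=11  I3 issues→MUL
t=12  I3 reads
t=18  I3 exec-done
t=19  I3 writes R5
t=20  I4 issues→MUL
t=21  I4 reads
t=27  I4 exec-done
t=28  I4 writes R7
t=29  I5 issues→MUL
t=30  I5 reads
t=36  I5 exec-done
t=37  I5 writes R7
t=38  I6 issues→MUL
t=39  I6 reads
t=45  I6 exec-done
t=46  I6 writes R2

cycle = 46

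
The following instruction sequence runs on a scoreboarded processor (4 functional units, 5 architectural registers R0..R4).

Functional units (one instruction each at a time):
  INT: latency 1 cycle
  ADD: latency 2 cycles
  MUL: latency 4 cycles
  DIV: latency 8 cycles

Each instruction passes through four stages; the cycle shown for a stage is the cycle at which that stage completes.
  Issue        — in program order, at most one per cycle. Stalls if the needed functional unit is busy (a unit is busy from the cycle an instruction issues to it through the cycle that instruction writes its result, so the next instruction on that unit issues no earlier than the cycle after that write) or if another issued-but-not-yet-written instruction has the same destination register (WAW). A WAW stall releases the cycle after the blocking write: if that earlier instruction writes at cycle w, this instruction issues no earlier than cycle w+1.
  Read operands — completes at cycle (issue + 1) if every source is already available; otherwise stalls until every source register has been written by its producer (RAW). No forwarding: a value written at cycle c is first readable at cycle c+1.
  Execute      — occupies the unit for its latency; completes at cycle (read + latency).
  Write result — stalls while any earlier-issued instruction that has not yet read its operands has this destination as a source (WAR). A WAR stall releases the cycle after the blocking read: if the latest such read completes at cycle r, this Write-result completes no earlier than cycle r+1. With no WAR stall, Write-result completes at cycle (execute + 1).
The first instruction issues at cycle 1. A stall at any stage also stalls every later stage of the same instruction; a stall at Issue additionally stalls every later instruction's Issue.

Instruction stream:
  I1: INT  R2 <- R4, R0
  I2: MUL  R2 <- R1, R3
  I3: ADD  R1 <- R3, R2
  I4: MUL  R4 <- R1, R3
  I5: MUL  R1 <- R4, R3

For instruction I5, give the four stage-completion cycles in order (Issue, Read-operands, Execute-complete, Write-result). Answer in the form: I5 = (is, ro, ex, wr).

I5 = (22, 23, 27, 28)

I1 -> (1, 2, 3, 4)
I2 -> (5, 6, 10, 11)  // WAW R2: wait I1 write@4
I3 -> (6, 12, 14, 15)  // RAW R2: wait I2 write@11
I4 -> (12, 16, 20, 21)  // struct: MUL busy until I2 writes@11, RAW R1: wait I3 write@15
I5 -> (22, 23, 27, 28)  // struct: MUL busy until I4 writes@21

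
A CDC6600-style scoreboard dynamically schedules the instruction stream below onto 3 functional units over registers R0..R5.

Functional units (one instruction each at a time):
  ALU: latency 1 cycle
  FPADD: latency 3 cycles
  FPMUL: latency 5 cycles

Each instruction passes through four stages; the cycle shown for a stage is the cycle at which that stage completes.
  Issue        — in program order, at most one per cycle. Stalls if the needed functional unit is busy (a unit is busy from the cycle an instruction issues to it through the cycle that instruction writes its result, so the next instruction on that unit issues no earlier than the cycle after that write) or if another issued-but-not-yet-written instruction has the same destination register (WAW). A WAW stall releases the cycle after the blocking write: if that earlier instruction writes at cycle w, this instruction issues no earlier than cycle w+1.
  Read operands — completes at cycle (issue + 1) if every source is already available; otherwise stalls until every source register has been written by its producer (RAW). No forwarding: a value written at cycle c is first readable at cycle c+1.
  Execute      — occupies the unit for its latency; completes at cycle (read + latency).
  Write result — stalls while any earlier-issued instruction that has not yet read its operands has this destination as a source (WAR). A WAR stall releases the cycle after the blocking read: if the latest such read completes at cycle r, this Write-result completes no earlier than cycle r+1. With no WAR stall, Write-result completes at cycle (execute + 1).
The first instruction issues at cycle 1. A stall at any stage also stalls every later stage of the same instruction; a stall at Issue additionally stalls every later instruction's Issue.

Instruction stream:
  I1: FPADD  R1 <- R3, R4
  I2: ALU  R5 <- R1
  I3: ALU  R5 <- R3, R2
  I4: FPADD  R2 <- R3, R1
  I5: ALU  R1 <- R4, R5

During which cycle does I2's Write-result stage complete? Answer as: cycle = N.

  I1 | 1 | 2 | 5 | 6
  I2 | 2 | 7 | 8 | 9   RAW R1: wait I1 write@6
  I3 | 10 | 11 | 12 | 13   struct: ALU busy until I2 writes@9
  I4 | 11 | 12 | 15 | 16
  I5 | 14 | 15 | 16 | 17   struct: ALU busy until I3 writes@13

cycle = 9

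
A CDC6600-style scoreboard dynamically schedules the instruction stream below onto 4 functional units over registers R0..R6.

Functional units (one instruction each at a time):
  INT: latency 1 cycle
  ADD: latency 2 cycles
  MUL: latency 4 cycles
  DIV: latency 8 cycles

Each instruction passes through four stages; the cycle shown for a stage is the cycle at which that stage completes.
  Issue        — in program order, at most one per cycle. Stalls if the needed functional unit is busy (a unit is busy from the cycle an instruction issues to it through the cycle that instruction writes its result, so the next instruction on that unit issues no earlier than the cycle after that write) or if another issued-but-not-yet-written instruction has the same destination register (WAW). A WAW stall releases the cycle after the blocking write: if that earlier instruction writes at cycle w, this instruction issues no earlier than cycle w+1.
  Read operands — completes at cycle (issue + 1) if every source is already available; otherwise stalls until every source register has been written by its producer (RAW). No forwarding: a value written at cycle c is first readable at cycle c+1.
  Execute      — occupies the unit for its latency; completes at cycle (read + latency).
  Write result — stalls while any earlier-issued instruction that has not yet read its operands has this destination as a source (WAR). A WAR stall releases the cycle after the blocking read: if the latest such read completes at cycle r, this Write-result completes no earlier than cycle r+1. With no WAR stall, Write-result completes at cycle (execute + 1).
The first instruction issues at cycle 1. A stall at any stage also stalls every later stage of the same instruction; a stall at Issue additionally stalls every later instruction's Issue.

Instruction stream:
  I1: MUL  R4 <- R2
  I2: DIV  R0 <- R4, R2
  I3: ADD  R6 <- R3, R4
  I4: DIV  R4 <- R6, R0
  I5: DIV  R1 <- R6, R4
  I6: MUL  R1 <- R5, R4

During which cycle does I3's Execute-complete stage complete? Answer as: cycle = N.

  I1 | 1 | 2 | 6 | 7
  I2 | 2 | 8 | 16 | 17   RAW R4: wait I1 write@7
  I3 | 3 | 8 | 10 | 11   RAW R4: wait I1 write@7
  I4 | 18 | 19 | 27 | 28   struct: DIV busy until I2 writes@17
  I5 | 29 | 30 | 38 | 39   struct: DIV busy until I4 writes@28
  I6 | 40 | 41 | 45 | 46   WAW R1: wait I5 write@39

cycle = 10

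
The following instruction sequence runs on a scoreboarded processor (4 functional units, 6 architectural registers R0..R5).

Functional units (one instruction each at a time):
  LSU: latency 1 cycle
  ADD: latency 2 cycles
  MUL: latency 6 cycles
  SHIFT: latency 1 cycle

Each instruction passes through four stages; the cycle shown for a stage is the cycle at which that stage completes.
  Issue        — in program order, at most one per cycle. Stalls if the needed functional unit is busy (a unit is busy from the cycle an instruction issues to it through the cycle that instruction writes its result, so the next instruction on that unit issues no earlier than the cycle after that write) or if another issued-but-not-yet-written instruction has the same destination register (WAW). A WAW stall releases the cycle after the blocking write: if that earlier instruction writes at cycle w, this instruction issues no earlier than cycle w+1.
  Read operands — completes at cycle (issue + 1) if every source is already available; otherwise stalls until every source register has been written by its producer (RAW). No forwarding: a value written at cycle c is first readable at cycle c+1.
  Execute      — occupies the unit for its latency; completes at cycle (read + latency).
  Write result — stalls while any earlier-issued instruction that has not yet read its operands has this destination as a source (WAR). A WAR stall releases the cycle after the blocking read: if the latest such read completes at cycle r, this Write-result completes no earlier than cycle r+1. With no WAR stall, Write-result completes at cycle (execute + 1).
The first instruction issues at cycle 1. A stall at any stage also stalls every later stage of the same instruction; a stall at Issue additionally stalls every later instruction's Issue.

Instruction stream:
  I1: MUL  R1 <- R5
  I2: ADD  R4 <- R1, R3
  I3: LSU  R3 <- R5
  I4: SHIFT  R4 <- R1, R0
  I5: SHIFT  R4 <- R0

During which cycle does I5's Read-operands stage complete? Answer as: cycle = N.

cycle 1: I1 dispatched to MUL
cycle 2: I1 operands ready, I2 dispatched to ADD
cycle 3: I3 dispatched to LSU
cycle 4: I3 operands ready
cycle 5: I3 complete
cycle 8: I1 complete
cycle 9: R1←I1
cycle 10: I2 operands ready
cycle 11: R3←I3
cycle 12: I2 complete
cycle 13: R4←I2
cycle 14: I4 dispatched to SHIFT
cycle 15: I4 operands ready
cycle 16: I4 complete
cycle 17: R4←I4
cycle 18: I5 dispatched to SHIFT
cycle 19: I5 operands ready
cycle 20: I5 complete
cycle 21: R4←I5

cycle = 19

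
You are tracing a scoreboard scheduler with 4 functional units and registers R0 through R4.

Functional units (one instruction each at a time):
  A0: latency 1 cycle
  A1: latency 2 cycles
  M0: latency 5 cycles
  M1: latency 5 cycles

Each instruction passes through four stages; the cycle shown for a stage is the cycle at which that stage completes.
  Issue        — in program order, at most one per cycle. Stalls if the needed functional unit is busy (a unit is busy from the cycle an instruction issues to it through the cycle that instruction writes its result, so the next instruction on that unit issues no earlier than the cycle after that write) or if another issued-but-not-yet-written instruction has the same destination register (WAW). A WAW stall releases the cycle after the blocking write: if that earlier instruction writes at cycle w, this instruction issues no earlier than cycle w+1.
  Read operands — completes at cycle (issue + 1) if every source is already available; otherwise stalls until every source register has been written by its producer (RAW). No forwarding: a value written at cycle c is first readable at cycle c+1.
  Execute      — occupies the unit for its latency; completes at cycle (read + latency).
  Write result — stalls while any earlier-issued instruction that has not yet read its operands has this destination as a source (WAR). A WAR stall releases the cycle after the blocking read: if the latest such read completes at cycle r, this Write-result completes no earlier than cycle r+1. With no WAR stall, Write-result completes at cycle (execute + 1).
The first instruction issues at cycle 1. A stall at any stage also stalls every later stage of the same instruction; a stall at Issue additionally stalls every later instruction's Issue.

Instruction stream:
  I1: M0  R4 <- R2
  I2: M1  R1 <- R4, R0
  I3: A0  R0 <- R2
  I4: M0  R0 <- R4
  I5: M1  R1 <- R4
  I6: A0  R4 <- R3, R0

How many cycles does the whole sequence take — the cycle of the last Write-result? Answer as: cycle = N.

I1 -> (1, 2, 7, 8)
I2 -> (2, 9, 14, 15)  // RAW R4: wait I1 write@8
I3 -> (3, 4, 5, 10)  // WAR R0: wait I2 read@9
I4 -> (11, 12, 17, 18)  // WAW R0: wait I3 write@10
I5 -> (16, 17, 22, 23)  // struct: M1 busy until I2 writes@15
I6 -> (17, 19, 20, 21)  // RAW R0: wait I4 write@18

cycle = 23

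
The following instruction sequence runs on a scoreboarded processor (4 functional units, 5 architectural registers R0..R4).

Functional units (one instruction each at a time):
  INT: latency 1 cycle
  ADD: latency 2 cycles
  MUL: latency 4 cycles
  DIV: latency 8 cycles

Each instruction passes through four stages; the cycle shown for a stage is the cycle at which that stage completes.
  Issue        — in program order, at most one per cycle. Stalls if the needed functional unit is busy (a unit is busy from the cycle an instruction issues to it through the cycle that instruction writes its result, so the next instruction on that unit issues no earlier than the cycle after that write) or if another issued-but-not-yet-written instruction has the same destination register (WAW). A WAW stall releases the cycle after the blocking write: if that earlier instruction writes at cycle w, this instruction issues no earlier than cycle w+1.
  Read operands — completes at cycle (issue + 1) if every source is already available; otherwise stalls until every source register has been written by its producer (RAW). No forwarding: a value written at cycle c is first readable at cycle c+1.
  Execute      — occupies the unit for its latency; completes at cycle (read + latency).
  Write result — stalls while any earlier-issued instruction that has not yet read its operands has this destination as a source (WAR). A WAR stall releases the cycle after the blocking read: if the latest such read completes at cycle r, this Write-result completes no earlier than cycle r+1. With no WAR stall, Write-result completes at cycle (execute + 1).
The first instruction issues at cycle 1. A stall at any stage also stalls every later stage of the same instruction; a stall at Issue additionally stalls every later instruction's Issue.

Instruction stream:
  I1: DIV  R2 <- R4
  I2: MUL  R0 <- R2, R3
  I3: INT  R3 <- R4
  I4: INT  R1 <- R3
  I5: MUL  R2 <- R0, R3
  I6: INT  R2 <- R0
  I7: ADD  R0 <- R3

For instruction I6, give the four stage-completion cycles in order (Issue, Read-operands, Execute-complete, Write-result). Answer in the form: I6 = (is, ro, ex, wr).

I6 = (25, 26, 27, 28)

I1: IS=1 RO=2 EX=10 WR=11
I2: IS=2 RO=12 EX=16 WR=17  [RAW R2: wait I1 write@11]
I3: IS=3 RO=4 EX=5 WR=13  [WAR R3: wait I2 read@12]
I4: IS=14 RO=15 EX=16 WR=17  [struct: INT busy until I3 writes@13]
I5: IS=18 RO=19 EX=23 WR=24  [struct: MUL busy until I2 writes@17]
I6: IS=25 RO=26 EX=27 WR=28  [WAW R2: wait I5 write@24]
I7: IS=26 RO=27 EX=29 WR=30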